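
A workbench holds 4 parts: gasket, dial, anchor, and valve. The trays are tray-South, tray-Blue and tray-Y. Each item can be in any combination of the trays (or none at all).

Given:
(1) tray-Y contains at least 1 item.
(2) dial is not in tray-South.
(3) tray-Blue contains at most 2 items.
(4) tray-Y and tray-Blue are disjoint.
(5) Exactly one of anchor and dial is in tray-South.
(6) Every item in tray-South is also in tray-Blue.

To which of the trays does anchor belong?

From (2): dial ∉ tray-South.
(5) (exactly one): anchor ∈ tray-South.
(6) with anchor ∈ tray-South: anchor ∈ tray-Blue.
(4) (disjoint): anchor ∉ tray-Y.

anchor: tray-Blue, tray-South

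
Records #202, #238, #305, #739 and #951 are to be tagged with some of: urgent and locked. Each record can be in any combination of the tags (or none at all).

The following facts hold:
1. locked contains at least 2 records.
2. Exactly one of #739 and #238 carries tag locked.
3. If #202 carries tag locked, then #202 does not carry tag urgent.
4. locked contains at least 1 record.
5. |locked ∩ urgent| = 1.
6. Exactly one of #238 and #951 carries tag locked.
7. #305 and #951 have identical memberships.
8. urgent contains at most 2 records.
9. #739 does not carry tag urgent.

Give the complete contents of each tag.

urgent = {#238}; locked = {#202, #238}

From (9): #739 ∉ urgent.
Suppose #202 ∈ urgent: no assignment then satisfies all the clues, so #202 ∉ urgent.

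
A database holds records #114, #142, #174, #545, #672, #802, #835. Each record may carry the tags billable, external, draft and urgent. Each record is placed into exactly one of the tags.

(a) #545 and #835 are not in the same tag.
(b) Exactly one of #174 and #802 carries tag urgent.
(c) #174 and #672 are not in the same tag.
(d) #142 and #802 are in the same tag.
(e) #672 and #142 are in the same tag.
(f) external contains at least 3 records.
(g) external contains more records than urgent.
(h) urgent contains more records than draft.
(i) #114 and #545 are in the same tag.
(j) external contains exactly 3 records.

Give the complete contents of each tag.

billable = {#114, #545}; external = {#142, #672, #802}; draft = {}; urgent = {#174, #835}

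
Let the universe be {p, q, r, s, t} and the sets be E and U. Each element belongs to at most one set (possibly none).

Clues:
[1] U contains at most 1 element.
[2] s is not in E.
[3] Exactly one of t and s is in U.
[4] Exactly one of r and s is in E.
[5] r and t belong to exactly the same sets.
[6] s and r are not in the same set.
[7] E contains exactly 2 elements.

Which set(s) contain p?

From (2): s ∉ E.
(4) (exactly one): r ∈ E.
(5): t matches r: t ∈ E.
(7): E already has 2, so the rest are out.
(3) (exactly one): s ∈ U.
(1): U already has 1, so the rest are out.

p: none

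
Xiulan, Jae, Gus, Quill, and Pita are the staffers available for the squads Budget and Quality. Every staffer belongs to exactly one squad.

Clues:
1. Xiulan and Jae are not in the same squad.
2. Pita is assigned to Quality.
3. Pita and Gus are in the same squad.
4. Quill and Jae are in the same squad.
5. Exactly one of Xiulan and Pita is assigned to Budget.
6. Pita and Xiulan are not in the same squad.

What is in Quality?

Quality = {Gus, Jae, Pita, Quill}

From (2): Pita ∈ Quality.
(3): Gus matches Pita: Gus ∉ Budget.
(3): Gus matches Pita: Gus ∈ Quality.
(5) (exactly one): Xiulan ∈ Budget.
(1): Jae ∉ Budget.
(4): Quill matches Jae: Quill ∉ Budget.
Only one squad left: Jae ∈ Quality.
Only one squad left: Quill ∈ Quality.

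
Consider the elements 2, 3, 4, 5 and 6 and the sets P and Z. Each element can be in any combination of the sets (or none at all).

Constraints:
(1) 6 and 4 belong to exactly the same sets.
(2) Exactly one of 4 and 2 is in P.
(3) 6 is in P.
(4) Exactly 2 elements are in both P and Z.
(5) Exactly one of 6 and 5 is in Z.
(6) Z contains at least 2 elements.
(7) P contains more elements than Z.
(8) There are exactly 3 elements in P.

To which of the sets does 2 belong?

From (3): 6 ∈ P.
(1): 4 matches 6: 4 ∈ P.
(2) (exactly one): 2 ∉ P.
Suppose 2 ∈ Z: no assignment then satisfies all the clues, so 2 ∉ Z.

2: none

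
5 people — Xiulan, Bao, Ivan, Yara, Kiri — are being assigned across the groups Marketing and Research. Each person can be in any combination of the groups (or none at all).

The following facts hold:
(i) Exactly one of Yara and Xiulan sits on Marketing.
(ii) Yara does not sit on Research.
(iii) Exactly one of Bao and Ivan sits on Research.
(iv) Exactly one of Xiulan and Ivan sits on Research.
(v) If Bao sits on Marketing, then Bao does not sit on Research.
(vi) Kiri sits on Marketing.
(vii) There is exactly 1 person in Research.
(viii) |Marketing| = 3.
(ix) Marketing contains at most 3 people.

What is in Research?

From (ii): Yara ∉ Research.
From (vi): Kiri ∈ Marketing.
Suppose Xiulan ∈ Research: no assignment then satisfies all the clues, so Xiulan ∉ Research.

Research = {Ivan}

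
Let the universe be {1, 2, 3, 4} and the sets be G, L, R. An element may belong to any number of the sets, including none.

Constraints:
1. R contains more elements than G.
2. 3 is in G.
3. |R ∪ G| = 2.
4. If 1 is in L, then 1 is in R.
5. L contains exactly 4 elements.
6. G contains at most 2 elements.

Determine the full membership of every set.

G = {3}; L = {1, 2, 3, 4}; R = {1, 3}

From (2): 3 ∈ G.
(5): only 4 candidates remain for L, so all are in.
(4): 1 ∈ R.
Suppose 1 ∈ G: no assignment then satisfies all the clues, so 1 ∉ G.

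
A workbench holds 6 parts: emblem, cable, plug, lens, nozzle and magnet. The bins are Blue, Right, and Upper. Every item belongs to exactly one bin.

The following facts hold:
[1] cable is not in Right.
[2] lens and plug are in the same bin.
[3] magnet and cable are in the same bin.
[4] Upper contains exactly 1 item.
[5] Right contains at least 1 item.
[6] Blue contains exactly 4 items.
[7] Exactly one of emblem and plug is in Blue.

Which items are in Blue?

Blue = {cable, lens, magnet, plug}

From (1): cable ∉ Right.
(3): magnet matches cable: magnet ∉ Right.
Suppose emblem ∈ Blue: no assignment then satisfies all the clues, so emblem ∉ Blue.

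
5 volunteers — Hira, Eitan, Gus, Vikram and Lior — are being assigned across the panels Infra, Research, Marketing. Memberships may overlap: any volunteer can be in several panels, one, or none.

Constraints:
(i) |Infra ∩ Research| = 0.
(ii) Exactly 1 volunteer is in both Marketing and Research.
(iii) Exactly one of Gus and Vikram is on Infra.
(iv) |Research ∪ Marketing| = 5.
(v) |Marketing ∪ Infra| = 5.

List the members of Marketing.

Marketing = {Eitan, Gus, Hira, Lior, Vikram}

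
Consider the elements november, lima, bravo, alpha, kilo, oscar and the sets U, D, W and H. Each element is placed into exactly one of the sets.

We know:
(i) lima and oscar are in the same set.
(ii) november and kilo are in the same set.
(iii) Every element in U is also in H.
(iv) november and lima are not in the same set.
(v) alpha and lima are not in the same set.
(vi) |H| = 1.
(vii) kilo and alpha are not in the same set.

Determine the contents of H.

H = {alpha}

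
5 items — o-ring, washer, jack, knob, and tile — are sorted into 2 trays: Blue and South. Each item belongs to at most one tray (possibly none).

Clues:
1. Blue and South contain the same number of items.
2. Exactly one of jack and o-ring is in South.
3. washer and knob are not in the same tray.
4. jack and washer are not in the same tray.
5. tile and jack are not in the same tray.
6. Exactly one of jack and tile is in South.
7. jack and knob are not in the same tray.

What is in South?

South = {jack}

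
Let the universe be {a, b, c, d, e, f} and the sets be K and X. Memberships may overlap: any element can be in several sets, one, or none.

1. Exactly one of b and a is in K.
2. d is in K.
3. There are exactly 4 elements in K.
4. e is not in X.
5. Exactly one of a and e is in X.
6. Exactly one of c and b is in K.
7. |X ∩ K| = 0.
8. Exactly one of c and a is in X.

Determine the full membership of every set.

From (2): d ∈ K.
From (4): e ∉ X.
(5) (exactly one): a ∈ X.
(8) (exactly one): c ∉ X.
Suppose a ∈ K: no assignment then satisfies all the clues, so a ∉ K.

K = {b, d, e, f}; X = {a}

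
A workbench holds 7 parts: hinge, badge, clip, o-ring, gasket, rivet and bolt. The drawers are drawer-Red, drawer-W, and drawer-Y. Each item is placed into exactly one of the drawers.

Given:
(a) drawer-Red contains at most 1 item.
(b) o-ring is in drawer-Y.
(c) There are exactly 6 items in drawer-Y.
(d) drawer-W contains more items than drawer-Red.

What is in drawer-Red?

drawer-Red = {}

From (b): o-ring ∈ drawer-Y.
Suppose hinge ∈ drawer-Red: no assignment then satisfies all the clues, so hinge ∉ drawer-Red.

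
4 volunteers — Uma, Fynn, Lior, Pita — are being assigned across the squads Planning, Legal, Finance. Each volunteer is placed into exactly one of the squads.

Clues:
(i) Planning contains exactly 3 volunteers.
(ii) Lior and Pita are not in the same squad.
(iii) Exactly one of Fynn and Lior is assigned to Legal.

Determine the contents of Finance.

Finance = {}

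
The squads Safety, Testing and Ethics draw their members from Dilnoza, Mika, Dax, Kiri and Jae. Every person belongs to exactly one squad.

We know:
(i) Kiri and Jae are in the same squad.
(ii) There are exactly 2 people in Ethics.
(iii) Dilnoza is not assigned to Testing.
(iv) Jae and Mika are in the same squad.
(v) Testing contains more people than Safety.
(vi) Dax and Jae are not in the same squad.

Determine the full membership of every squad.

Safety = {}; Testing = {Jae, Kiri, Mika}; Ethics = {Dax, Dilnoza}

From (iii): Dilnoza ∉ Testing.
Suppose Dilnoza ∈ Safety: no assignment then satisfies all the clues, so Dilnoza ∉ Safety.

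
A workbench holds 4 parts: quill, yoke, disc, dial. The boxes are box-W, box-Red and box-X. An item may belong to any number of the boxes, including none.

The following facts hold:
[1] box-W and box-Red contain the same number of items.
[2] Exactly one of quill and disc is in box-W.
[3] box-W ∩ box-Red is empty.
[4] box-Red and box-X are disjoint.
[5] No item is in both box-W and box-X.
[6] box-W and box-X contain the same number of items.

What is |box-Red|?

1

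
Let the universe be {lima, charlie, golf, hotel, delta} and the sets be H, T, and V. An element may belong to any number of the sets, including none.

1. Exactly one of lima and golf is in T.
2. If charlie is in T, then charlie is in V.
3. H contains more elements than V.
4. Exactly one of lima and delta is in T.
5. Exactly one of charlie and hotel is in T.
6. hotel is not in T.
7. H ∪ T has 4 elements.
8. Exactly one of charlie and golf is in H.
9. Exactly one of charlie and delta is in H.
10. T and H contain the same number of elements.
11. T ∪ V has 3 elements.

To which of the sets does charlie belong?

charlie: T, V

From (6): hotel ∉ T.
(5) (exactly one): charlie ∈ T.
(2): charlie ∈ V.
Suppose charlie ∈ H: no assignment then satisfies all the clues, so charlie ∉ H.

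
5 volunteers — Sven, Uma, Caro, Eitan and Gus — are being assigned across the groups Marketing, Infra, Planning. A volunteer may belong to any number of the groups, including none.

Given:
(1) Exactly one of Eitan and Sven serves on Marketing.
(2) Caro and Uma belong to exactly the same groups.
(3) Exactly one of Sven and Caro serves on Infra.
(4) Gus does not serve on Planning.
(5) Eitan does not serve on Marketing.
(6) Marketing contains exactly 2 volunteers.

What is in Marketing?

Marketing = {Gus, Sven}

From (4): Gus ∉ Planning.
From (5): Eitan ∉ Marketing.
(1) (exactly one): Sven ∈ Marketing.
Suppose Uma ∈ Marketing: no assignment then satisfies all the clues, so Uma ∉ Marketing.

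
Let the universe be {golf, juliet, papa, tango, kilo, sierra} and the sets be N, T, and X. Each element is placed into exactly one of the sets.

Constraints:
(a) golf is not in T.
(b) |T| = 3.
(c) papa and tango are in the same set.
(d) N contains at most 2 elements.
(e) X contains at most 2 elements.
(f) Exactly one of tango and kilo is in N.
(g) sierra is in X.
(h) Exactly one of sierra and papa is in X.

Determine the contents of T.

T = {juliet, papa, tango}

From (a): golf ∉ T.
From (g): sierra ∈ X.
(h) (exactly one): papa ∉ X.
(c): tango matches papa: tango ∉ X.
Suppose juliet ∉ T: no assignment then satisfies all the clues, so juliet ∈ T.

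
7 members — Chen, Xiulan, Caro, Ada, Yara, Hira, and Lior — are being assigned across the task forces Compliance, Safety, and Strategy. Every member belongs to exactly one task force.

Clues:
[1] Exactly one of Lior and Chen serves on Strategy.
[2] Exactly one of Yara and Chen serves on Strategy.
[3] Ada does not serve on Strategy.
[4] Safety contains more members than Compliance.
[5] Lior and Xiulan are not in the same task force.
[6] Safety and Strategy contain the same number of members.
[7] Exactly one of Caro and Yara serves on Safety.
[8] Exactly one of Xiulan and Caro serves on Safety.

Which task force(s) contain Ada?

Ada: Safety

From (3): Ada ∉ Strategy.
Suppose Ada ∈ Compliance: no assignment then satisfies all the clues, so Ada ∉ Compliance.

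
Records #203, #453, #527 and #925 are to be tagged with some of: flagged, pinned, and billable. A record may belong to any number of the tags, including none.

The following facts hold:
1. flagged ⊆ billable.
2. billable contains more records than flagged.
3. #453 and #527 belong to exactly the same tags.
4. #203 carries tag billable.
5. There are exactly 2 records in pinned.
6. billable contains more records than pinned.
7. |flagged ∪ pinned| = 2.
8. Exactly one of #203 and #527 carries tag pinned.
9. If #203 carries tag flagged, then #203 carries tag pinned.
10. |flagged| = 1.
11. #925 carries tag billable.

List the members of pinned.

pinned = {#203, #925}

From (4): #203 ∈ billable.
From (11): #925 ∈ billable.
Suppose #203 ∉ pinned: no assignment then satisfies all the clues, so #203 ∈ pinned.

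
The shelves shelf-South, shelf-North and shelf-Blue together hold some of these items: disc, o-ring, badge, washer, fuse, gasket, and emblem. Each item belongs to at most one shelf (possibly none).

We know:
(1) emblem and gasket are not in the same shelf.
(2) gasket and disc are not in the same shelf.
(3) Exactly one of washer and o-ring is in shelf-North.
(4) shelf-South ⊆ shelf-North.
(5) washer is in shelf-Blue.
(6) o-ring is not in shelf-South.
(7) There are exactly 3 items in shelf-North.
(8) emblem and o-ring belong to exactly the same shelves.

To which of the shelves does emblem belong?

emblem: shelf-North

From (5): washer ∈ shelf-Blue.
From (6): o-ring ∉ shelf-South.
(3) (exactly one): o-ring ∈ shelf-North.
(8): emblem matches o-ring: emblem ∉ shelf-South.
(8): emblem matches o-ring: emblem ∈ shelf-North.
(1): gasket ∉ shelf-North.
(4) contrapositive: gasket ∉ shelf-South.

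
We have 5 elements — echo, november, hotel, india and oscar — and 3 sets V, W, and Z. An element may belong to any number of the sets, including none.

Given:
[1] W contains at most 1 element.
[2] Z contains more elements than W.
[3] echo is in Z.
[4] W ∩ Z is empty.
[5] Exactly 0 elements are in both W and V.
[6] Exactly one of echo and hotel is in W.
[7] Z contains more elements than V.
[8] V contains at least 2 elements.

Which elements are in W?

From (3): echo ∈ Z.
(4) (disjoint): echo ∉ W.
(6) (exactly one): hotel ∈ W.
(1): W already has 1, so the rest are out.
(4) (disjoint): hotel ∉ Z.

W = {hotel}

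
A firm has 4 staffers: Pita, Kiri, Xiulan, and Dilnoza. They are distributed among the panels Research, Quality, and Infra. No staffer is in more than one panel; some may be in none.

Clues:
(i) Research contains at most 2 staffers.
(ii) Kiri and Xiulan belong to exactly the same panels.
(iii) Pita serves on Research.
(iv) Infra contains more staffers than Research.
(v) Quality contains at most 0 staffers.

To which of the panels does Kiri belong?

Kiri: Infra

From (iii): Pita ∈ Research.
(v): Quality already has 0, so the rest are out.
Suppose Kiri ∈ Research: no assignment then satisfies all the clues, so Kiri ∉ Research.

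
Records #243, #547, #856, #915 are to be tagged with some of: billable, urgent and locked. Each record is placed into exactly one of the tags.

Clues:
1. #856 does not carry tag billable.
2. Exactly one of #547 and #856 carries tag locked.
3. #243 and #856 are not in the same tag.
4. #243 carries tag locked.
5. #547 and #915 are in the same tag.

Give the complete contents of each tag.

From (1): #856 ∉ billable.
From (4): #243 ∈ locked.
(3): #856 ∉ locked.
Only one tag left: #856 ∈ urgent.
(2) (exactly one): #547 ∈ locked.
(5): #915 matches #547: #915 ∉ billable.
(5): #915 matches #547: #915 ∉ urgent.
(5): #915 matches #547: #915 ∈ locked.

billable = {}; urgent = {#856}; locked = {#243, #547, #915}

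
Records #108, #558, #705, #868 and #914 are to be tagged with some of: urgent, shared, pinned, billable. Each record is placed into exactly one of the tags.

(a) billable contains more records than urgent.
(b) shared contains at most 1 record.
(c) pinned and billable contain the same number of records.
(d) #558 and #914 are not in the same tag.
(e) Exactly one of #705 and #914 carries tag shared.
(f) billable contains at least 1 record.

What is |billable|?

2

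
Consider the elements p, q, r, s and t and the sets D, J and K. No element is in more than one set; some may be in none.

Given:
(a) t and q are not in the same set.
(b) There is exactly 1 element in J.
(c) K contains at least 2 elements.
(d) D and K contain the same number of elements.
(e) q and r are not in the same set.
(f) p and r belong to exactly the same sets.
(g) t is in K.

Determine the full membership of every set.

D = {p, r}; J = {q}; K = {s, t}

From (g): t ∈ K.
(a): q ∉ K.
Suppose p ∉ D: no assignment then satisfies all the clues, so p ∈ D.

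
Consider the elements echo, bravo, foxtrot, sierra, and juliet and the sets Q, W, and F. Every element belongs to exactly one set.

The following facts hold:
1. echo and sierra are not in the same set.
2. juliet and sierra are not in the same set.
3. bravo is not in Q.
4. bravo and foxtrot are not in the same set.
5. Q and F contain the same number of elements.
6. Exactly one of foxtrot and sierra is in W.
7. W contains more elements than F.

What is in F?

F = {bravo}

From (3): bravo ∉ Q.
Suppose echo ∈ F: no assignment then satisfies all the clues, so echo ∉ F.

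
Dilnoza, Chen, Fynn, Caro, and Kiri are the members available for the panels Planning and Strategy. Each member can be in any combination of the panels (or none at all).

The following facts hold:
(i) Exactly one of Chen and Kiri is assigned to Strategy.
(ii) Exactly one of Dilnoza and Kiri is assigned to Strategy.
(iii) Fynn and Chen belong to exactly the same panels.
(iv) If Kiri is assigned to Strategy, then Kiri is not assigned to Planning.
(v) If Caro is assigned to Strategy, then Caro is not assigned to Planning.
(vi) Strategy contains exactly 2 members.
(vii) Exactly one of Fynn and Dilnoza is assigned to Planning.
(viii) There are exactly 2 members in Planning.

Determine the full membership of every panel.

Planning = {Chen, Fynn}; Strategy = {Caro, Kiri}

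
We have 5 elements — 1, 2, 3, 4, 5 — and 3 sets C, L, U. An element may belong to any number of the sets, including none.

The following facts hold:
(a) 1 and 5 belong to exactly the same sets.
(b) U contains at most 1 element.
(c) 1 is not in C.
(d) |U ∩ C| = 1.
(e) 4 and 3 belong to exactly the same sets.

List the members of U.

U = {2}

From (c): 1 ∉ C.
(a): 5 matches 1: 5 ∉ C.
Suppose 1 ∈ U: no assignment then satisfies all the clues, so 1 ∉ U.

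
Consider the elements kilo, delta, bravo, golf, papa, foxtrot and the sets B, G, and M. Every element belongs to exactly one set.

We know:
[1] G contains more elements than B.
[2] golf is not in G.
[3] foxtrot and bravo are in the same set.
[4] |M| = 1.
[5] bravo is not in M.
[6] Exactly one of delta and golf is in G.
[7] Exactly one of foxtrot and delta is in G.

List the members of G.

G = {delta, kilo, papa}

From (2): golf ∉ G.
From (5): bravo ∉ M.
(3): foxtrot matches bravo: foxtrot ∉ M.
(6) (exactly one): delta ∈ G.
(7) (exactly one): foxtrot ∉ G.
Only one set left: foxtrot ∈ B.
(3): bravo matches foxtrot: bravo ∈ B.
Suppose kilo ∉ G: no assignment then satisfies all the clues, so kilo ∈ G.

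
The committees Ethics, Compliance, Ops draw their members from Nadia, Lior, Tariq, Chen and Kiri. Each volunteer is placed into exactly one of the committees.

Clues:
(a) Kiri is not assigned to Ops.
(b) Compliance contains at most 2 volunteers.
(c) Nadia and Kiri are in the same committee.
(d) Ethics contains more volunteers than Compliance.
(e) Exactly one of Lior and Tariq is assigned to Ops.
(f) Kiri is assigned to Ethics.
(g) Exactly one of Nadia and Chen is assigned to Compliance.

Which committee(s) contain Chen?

From (a): Kiri ∉ Ops.
From (f): Kiri ∈ Ethics.
(c): Nadia matches Kiri: Nadia ∈ Ethics.
(g) (exactly one): Chen ∈ Compliance.

Chen: Compliance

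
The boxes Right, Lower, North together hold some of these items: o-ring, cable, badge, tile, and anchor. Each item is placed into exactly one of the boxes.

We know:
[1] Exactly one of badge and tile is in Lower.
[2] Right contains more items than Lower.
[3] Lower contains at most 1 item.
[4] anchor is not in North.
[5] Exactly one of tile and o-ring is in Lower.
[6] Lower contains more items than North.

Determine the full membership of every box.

Right = {anchor, badge, cable, o-ring}; Lower = {tile}; North = {}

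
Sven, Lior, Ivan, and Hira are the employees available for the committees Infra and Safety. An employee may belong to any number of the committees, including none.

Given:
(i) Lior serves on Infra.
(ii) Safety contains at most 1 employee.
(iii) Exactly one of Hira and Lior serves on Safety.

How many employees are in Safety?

1

From (i): Lior ∈ Infra.
Suppose Sven ∈ Safety: no assignment then satisfies all the clues, so Sven ∉ Safety.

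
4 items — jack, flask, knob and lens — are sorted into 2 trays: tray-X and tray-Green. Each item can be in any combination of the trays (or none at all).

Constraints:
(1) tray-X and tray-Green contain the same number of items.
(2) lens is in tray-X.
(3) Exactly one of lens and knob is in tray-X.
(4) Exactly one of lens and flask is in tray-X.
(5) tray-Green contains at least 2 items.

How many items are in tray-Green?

2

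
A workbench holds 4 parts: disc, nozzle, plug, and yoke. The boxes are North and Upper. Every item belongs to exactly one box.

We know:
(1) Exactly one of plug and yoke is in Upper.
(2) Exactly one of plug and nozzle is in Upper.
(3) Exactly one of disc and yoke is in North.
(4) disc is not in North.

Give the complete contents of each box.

North = {nozzle, yoke}; Upper = {disc, plug}

From (4): disc ∉ North.
(3) (exactly one): yoke ∈ North.
Only one box left: disc ∈ Upper.
(1) (exactly one): plug ∈ Upper.
(2) (exactly one): nozzle ∉ Upper.
Only one box left: nozzle ∈ North.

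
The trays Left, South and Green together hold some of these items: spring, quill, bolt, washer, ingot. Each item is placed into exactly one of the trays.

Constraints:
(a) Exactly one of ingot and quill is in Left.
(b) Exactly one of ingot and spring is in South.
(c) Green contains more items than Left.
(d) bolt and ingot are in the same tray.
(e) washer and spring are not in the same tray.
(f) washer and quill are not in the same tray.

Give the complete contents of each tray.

Left = {quill}; South = {spring}; Green = {bolt, ingot, washer}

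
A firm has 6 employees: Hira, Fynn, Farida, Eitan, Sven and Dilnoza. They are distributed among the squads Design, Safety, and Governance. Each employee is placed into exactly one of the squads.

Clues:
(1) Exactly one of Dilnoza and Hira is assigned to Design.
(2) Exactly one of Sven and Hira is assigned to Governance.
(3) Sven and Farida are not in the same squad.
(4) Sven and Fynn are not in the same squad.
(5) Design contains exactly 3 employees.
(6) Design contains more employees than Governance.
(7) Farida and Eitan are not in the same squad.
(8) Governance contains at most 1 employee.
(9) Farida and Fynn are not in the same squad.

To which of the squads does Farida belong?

Farida: Safety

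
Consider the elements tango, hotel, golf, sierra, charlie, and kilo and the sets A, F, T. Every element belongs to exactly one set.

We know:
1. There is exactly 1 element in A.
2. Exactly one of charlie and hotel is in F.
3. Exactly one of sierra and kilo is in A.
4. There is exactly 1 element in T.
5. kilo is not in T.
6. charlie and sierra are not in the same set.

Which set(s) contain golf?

golf: F

From (5): kilo ∉ T.
Suppose golf ∈ A: no assignment then satisfies all the clues, so golf ∉ A.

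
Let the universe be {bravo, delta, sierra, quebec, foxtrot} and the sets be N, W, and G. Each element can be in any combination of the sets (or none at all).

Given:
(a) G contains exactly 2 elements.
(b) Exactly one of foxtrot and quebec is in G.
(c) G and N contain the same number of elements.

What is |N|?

2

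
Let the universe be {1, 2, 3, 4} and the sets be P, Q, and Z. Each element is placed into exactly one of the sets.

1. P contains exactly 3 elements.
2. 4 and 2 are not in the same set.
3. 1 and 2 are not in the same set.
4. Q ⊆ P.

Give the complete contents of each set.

P = {1, 3, 4}; Q = {}; Z = {2}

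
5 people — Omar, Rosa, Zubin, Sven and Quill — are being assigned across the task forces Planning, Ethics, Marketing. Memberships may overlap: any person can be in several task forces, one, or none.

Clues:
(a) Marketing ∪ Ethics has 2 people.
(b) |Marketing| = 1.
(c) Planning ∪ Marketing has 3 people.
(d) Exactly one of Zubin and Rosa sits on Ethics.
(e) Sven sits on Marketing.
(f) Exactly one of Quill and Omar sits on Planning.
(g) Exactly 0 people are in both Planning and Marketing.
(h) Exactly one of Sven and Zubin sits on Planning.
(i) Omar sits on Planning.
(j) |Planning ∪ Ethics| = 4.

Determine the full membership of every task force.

Planning = {Omar, Zubin}; Ethics = {Rosa, Sven}; Marketing = {Sven}

From (e): Sven ∈ Marketing.
From (i): Omar ∈ Planning.
(b): Marketing already has 1, so the rest are out.
(f) (exactly one): Quill ∉ Planning.
Suppose Omar ∈ Ethics: no assignment then satisfies all the clues, so Omar ∉ Ethics.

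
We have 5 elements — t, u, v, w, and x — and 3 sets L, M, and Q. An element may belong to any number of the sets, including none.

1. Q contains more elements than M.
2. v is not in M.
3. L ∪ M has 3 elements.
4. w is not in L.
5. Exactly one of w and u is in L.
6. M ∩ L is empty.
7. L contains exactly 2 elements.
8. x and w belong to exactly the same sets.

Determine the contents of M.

M = {t}

From (2): v ∉ M.
From (4): w ∉ L.
(5) (exactly one): u ∈ L.
(6) (disjoint): u ∉ M.
(8): x matches w: x ∉ L.
Suppose t ∉ M: no assignment then satisfies all the clues, so t ∈ M.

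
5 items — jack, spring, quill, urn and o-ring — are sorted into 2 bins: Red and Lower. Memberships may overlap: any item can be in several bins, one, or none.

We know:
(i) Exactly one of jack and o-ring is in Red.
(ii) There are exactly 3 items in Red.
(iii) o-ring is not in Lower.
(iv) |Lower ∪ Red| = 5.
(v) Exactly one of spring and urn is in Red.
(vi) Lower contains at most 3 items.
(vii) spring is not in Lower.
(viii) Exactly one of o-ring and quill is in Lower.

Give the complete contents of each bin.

Red = {o-ring, quill, spring}; Lower = {jack, quill, urn}

From (iii): o-ring ∉ Lower.
From (vii): spring ∉ Lower.
(viii) (exactly one): quill ∈ Lower.
Suppose jack ∈ Red: no assignment then satisfies all the clues, so jack ∉ Red.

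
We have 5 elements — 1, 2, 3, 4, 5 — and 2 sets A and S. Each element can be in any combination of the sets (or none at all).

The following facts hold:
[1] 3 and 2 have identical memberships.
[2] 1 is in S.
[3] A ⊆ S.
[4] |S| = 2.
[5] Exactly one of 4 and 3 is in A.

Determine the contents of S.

S = {1, 4}

From (2): 1 ∈ S.
Suppose 2 ∈ S: no assignment then satisfies all the clues, so 2 ∉ S.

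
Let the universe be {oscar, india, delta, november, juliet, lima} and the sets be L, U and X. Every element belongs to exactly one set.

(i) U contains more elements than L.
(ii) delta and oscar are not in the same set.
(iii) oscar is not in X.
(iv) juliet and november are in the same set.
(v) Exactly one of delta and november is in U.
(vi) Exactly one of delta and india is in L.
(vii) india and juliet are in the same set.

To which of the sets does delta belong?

delta: L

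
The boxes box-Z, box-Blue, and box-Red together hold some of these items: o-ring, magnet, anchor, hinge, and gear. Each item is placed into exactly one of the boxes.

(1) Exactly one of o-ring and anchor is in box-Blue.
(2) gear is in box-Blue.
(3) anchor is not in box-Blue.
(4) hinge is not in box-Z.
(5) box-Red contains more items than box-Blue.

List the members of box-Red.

box-Red = {anchor, hinge, magnet}

From (2): gear ∈ box-Blue.
From (3): anchor ∉ box-Blue.
From (4): hinge ∉ box-Z.
(1) (exactly one): o-ring ∈ box-Blue.
Suppose magnet ∉ box-Red: no assignment then satisfies all the clues, so magnet ∈ box-Red.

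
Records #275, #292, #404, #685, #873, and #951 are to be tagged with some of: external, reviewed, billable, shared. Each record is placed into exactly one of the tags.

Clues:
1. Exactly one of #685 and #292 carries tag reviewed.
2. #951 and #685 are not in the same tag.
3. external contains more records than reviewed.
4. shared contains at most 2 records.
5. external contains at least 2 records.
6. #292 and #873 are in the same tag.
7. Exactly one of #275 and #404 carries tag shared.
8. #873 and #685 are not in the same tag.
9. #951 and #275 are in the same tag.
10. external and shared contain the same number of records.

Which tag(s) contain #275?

#275: shared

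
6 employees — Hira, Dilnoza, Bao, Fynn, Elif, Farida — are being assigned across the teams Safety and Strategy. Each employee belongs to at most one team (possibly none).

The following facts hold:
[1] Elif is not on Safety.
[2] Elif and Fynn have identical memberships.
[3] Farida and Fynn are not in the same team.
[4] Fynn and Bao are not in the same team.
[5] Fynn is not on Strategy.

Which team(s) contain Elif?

Elif: none

From (1): Elif ∉ Safety.
From (5): Fynn ∉ Strategy.
(2): Fynn matches Elif: Fynn ∉ Safety.
(2): Elif matches Fynn: Elif ∉ Strategy.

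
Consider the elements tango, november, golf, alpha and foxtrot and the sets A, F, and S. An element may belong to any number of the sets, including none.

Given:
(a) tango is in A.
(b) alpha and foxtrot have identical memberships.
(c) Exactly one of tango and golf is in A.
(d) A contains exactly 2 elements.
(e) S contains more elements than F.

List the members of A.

A = {november, tango}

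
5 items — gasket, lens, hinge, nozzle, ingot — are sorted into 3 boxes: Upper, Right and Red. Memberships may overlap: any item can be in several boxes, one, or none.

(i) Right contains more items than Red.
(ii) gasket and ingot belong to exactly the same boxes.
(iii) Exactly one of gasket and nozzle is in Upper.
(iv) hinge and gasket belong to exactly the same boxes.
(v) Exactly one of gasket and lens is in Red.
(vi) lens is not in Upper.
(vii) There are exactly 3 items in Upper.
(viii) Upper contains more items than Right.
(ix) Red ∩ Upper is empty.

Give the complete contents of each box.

Upper = {gasket, hinge, ingot}; Right = {lens, nozzle}; Red = {lens}

From (vi): lens ∉ Upper.
Suppose gasket ∉ Upper: no assignment then satisfies all the clues, so gasket ∈ Upper.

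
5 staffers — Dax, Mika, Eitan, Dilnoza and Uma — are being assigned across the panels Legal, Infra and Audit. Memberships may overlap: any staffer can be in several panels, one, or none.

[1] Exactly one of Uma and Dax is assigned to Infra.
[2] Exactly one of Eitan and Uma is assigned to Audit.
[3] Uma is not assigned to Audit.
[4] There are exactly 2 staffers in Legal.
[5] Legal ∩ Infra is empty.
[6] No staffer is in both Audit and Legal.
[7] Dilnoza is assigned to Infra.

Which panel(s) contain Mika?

Mika: Legal

From (3): Uma ∉ Audit.
From (7): Dilnoza ∈ Infra.
(2) (exactly one): Eitan ∈ Audit.
(5) (disjoint): Dilnoza ∉ Legal.
(6) (disjoint): Eitan ∉ Legal.
Suppose Mika ∉ Legal: no assignment then satisfies all the clues, so Mika ∈ Legal.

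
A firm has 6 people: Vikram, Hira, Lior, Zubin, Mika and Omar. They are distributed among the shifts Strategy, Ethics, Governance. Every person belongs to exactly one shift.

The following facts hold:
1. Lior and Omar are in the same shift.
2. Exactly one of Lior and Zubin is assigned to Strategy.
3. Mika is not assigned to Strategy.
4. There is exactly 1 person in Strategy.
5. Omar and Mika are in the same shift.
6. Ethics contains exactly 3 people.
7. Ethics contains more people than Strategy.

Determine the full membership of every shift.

Strategy = {Zubin}; Ethics = {Lior, Mika, Omar}; Governance = {Hira, Vikram}

From (3): Mika ∉ Strategy.
(5): Omar matches Mika: Omar ∉ Strategy.
(1): Lior matches Omar: Lior ∉ Strategy.
(2) (exactly one): Zubin ∈ Strategy.
(4): Strategy already has 1, so the rest are out.
Suppose Vikram ∈ Ethics: no assignment then satisfies all the clues, so Vikram ∉ Ethics.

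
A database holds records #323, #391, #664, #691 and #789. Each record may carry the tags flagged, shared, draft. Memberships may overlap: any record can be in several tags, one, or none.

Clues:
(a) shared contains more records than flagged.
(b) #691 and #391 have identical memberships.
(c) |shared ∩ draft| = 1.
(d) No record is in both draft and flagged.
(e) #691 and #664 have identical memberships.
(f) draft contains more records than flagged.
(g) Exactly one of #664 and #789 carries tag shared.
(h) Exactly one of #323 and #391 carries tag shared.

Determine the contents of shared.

shared = {#323, #789}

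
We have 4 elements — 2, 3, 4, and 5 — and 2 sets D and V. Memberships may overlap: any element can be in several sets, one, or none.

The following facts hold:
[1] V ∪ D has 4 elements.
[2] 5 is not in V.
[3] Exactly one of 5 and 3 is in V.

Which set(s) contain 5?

From (2): 5 ∉ V.
(3) (exactly one): 3 ∈ V.
Suppose 5 ∉ D: no assignment then satisfies all the clues, so 5 ∈ D.

5: D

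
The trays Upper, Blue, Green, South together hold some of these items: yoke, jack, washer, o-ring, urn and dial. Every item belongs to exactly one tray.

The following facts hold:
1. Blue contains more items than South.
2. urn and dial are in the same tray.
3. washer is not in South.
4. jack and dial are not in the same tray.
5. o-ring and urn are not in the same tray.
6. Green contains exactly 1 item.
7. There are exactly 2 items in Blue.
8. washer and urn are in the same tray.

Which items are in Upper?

Upper = {dial, urn, washer}

From (3): washer ∉ South.
(8): urn matches washer: urn ∉ South.
(2): dial matches urn: dial ∉ South.
Suppose yoke ∈ Upper: no assignment then satisfies all the clues, so yoke ∉ Upper.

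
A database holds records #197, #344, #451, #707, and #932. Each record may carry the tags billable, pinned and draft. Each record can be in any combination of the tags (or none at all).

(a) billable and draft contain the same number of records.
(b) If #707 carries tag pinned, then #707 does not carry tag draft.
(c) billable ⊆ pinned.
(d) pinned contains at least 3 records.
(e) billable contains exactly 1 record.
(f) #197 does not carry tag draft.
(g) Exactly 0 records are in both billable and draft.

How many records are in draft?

1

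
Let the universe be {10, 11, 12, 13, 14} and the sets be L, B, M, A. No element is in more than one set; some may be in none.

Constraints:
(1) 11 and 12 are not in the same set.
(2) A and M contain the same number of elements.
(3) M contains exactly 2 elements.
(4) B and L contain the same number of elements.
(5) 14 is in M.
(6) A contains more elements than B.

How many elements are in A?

2

From (5): 14 ∈ M.
Suppose 10 ∈ L: no assignment then satisfies all the clues, so 10 ∉ L.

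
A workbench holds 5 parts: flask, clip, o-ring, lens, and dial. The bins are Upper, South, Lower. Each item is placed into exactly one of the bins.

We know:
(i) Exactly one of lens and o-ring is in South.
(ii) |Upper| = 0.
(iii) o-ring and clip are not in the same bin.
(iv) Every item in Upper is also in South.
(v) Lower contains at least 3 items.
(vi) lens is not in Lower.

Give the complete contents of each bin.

Upper = {}; South = {clip, lens}; Lower = {dial, flask, o-ring}

From (vi): lens ∉ Lower.
(ii): Upper already has 0, so the rest are out.
Only one bin left: lens ∈ South.
(i) (exactly one): o-ring ∉ South.
Only one bin left: o-ring ∈ Lower.
(iii): clip ∉ Lower.
(v): only 3 candidates remain for Lower, so all are in.
Only one bin left: clip ∈ South.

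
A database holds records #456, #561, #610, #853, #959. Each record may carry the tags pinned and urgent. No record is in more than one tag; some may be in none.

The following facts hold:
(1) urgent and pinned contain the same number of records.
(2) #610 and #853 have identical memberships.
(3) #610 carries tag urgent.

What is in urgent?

urgent = {#610, #853}

From (3): #610 ∈ urgent.
(2): #853 matches #610: #853 ∉ pinned.
(2): #853 matches #610: #853 ∈ urgent.
Suppose #456 ∈ urgent: no assignment then satisfies all the clues, so #456 ∉ urgent.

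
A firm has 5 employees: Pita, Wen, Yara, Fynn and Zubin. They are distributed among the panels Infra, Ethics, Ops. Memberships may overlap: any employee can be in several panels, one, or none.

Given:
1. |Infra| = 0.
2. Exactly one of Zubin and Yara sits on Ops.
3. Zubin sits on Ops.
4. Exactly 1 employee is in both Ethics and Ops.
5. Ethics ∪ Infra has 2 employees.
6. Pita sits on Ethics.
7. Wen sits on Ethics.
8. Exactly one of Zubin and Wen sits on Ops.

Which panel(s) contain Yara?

From (3): Zubin ∈ Ops.
From (6): Pita ∈ Ethics.
From (7): Wen ∈ Ethics.
(1): Infra already has 0, so the rest are out.
(2) (exactly one): Yara ∉ Ops.
(8) (exactly one): Wen ∉ Ops.
Suppose Yara ∈ Ethics: no assignment then satisfies all the clues, so Yara ∉ Ethics.

Yara: none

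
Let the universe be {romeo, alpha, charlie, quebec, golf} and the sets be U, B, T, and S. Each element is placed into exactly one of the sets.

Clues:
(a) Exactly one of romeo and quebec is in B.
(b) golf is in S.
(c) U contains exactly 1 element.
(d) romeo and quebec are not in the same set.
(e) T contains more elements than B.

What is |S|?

1

From (b): golf ∈ S.
Suppose romeo ∈ S: no assignment then satisfies all the clues, so romeo ∉ S.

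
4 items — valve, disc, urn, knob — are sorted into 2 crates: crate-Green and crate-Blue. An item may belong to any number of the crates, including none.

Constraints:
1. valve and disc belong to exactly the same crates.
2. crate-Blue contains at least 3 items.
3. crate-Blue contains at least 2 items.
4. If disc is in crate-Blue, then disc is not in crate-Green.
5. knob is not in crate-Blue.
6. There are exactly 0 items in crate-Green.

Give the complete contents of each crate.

From (5): knob ∉ crate-Blue.
(2): only 3 candidates remain for crate-Blue, so all are in.
(4): disc ∉ crate-Green.
(6): crate-Green already has 0, so the rest are out.

crate-Green = {}; crate-Blue = {disc, urn, valve}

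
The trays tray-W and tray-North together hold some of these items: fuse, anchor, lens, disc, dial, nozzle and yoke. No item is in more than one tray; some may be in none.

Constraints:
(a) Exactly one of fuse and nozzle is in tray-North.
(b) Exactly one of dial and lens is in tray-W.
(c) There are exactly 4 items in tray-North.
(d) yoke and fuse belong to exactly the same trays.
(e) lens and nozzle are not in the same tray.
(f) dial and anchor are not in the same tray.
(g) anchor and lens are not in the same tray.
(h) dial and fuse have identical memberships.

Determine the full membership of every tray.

tray-W = {lens}; tray-North = {dial, disc, fuse, yoke}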